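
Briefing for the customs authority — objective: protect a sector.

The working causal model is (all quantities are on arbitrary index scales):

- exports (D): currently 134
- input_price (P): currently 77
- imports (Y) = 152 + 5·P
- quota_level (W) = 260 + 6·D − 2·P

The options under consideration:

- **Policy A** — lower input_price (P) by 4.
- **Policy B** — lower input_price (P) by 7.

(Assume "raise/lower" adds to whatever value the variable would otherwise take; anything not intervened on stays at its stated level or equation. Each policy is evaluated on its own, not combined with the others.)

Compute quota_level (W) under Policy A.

918

Policy A (P − 4):
  D = 134
  P = 77 − 4 = 73
  W = 260 + 6·134 − 2·73 = 918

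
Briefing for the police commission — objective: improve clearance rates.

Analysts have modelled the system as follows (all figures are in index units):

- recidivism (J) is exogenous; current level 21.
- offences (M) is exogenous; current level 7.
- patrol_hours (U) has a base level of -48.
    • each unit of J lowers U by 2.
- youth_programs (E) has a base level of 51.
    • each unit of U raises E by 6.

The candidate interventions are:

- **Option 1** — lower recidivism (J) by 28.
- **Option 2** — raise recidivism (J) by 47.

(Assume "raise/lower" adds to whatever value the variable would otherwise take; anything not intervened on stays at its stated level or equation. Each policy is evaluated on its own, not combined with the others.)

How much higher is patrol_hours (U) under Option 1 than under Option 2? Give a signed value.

Option 1 (J − 28):
  J = 21 − 28 = -7
  U = -48 − 2·(-7) = -34
Option 2 (J + 47):
  J = 21 + 47 = 68
  U = -48 − 2·68 = -184
U: -34 − (-184) = 150

150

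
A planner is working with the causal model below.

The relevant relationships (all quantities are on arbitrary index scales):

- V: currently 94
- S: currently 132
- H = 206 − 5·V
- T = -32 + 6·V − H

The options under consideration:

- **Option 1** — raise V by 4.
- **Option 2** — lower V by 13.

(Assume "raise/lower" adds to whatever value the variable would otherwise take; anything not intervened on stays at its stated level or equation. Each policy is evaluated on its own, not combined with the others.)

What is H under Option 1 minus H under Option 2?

Option 1 (V + 4):
  V = 94 + 4 = 98
  H = 206 − 5·98 = -284
Option 2 (V − 13):
  V = 94 − 13 = 81
  H = 206 − 5·81 = -199
H: -284 − (-199) = -85

-85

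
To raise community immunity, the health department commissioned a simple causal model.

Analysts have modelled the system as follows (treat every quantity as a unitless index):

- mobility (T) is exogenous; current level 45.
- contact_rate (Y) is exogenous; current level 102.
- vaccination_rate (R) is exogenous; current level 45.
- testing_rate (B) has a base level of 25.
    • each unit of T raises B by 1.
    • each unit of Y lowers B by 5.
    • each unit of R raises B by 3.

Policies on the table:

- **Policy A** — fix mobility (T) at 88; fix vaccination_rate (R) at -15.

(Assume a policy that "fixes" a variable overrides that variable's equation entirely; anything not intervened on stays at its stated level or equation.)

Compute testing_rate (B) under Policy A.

Policy A (T := 88, R := -15):
  T = 88
  Y = 102
  R = -15
  B = 25 + 88 − 5·102 + 3·(-15) = -442

-442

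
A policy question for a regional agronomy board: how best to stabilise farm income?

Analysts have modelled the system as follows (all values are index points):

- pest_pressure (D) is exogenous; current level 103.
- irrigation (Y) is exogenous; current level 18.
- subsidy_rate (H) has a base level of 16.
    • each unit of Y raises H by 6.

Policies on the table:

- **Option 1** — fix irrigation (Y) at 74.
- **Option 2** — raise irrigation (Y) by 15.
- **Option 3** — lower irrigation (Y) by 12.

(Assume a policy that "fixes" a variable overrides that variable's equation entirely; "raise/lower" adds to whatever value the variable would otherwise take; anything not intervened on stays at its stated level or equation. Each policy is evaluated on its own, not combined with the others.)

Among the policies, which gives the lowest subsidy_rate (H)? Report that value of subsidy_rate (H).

Option 1 (Y := 74):
  Y = 74
  H = 16 + 6·74 = 460
Option 2 (Y + 15):
  Y = 18 + 15 = 33
  H = 16 + 6·33 = 214
Option 3 (Y − 12):
  Y = 18 − 12 = 6
  H = 16 + 6·6 = 52
Comparing — Option 1: H=460, Option 2: H=214, Option 3: H=52. Lowest is 52 (Option 3).

52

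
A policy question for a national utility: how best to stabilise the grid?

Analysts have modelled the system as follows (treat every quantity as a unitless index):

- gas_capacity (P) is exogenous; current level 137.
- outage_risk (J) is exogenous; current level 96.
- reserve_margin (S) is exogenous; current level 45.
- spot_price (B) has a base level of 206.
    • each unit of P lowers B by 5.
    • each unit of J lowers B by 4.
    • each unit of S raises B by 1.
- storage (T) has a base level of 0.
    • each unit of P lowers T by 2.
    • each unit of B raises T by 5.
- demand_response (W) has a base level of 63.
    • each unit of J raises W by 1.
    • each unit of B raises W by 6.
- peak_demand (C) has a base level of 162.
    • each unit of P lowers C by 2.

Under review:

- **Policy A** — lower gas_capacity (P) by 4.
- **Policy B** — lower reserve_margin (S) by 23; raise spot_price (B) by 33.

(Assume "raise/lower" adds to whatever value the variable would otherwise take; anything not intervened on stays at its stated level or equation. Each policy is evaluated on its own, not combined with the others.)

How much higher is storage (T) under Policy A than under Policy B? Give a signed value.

Policy A (P − 4):
  P = 137 − 4 = 133
  J = 96
  S = 45
  B = 206 − 5·133 − 4·96 + 45 = -798
  T = 0 − 2·133 + 5·(-798) = -4256
Policy B (S − 23, B + 33):
  P = 137
  J = 96
  S = 45 − 23 = 22
  B = 206 − 5·137 − 4·96 + 22 (+33 from intervention) = -808
  T = 0 − 2·137 + 5·(-808) = -4314
T: -4256 − (-4314) = 58

58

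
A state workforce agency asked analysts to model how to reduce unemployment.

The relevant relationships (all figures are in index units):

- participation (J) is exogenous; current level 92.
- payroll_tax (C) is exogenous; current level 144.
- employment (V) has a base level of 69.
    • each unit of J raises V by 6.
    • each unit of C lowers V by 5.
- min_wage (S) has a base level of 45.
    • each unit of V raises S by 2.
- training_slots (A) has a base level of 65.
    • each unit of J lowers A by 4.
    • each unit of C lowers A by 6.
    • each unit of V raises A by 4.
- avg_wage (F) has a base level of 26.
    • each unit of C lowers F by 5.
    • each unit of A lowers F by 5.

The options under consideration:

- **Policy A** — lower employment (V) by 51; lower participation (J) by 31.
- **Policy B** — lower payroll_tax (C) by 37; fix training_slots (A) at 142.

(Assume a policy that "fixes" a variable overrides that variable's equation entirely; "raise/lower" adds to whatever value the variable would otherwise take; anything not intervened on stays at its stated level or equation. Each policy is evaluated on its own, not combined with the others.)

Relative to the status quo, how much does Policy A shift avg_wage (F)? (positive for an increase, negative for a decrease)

Baseline:
  J = 92
  C = 144
  V = 69 + 6·92 − 5·144 = -99
  A = 65 − 4·92 − 6·144 + 4·(-99) = -1563
  F = 26 − 5·144 − 5·(-1563) = 7121
Policy A (V − 51, J − 31):
  J = 92 − 31 = 61
  C = 144
  V = 69 + 6·61 − 5·144 (−51 from intervention) = -336
  A = 65 − 4·61 − 6·144 + 4·(-336) = -2387
  F = 26 − 5·144 − 5·(-2387) = 11241
Change in F: 11241 − 7121 = 4120

4120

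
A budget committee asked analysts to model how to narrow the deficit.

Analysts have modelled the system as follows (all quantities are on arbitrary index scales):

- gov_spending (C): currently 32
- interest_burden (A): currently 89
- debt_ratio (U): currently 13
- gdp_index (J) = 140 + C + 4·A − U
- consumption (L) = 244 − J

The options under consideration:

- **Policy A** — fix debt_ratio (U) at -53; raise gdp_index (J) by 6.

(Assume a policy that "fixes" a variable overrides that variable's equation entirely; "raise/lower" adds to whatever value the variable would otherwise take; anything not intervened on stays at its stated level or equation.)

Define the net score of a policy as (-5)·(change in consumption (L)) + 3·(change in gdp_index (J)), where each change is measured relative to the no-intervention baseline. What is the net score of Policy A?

576

Baseline:
  C = 32
  A = 89
  U = 13
  J = 140 + 32 + 4·89 − 13 = 515
  L = 244 − 515 = -271
Policy A (U := -53, J + 6):
  C = 32
  A = 89
  U = -53
  J = 140 + 32 + 4·89 − (-53) (+6 from intervention) = 587
  L = 244 − 587 = -343
ΔL = -343 − (-271) = -72; ΔJ = 587 − 515 = 72
Score = (-5)·(-72) + 3·72 = 576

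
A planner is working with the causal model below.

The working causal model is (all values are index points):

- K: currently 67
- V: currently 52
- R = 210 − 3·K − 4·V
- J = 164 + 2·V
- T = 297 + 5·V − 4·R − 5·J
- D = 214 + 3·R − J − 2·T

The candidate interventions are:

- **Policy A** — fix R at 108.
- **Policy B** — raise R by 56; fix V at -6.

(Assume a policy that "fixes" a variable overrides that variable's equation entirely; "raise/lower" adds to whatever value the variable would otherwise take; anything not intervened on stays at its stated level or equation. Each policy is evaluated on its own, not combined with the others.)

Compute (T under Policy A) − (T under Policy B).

-366

Policy A (R := 108):
  K = 67
  V = 52
  R = 108
  J = 164 + 2·52 = 268
  T = 297 + 5·52 − 4·108 − 5·268 = -1215
Policy B (R + 56, V := -6):
  K = 67
  V = -6
  R = 210 − 3·67 − 4·(-6) (+56 from intervention) = 89
  J = 164 + 2·(-6) = 152
  T = 297 + 5·(-6) − 4·89 − 5·152 = -849
T: -1215 − (-849) = -366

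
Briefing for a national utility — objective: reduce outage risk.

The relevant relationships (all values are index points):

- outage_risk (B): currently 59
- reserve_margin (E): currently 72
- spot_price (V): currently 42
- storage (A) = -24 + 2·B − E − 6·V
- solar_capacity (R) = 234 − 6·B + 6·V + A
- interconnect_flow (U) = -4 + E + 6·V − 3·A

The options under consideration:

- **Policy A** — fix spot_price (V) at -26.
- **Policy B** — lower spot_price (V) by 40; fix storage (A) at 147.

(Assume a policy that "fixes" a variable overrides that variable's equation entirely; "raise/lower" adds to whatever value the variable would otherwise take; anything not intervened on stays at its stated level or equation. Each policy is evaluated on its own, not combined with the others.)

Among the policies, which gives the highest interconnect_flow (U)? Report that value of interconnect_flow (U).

Policy A (V := -26):
  B = 59
  E = 72
  V = -26
  A = -24 + 2·59 − 72 − 6·(-26) = 178
  U = -4 + 72 + 6·(-26) − 3·178 = -622
Policy B (V − 40, A := 147):
  B = 59
  E = 72
  V = 42 − 40 = 2
  A = 147
  U = -4 + 72 + 6·2 − 3·147 = -361
Comparing — Policy A: U=-622, Policy B: U=-361. Highest is -361 (Policy B).

-361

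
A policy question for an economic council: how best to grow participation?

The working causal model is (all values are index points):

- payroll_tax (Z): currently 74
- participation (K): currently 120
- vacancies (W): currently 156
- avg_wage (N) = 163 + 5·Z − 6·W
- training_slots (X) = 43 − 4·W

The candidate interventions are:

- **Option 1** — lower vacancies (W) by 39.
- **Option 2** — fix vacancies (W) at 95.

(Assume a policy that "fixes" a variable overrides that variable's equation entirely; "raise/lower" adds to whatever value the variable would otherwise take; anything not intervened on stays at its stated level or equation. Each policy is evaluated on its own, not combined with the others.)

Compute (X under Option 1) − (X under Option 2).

Option 1 (W − 39):
  W = 156 − 39 = 117
  X = 43 − 4·117 = -425
Option 2 (W := 95):
  W = 95
  X = 43 − 4·95 = -337
X: -425 − (-337) = -88

-88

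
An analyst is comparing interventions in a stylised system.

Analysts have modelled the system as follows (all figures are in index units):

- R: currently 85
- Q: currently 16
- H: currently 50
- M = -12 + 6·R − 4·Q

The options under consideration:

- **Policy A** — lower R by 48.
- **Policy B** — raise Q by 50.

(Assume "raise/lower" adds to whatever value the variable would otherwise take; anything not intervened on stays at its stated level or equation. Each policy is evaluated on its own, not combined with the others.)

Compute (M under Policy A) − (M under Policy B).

-88

Policy A (R − 48):
  R = 85 − 48 = 37
  Q = 16
  M = -12 + 6·37 − 4·16 = 146
Policy B (Q + 50):
  R = 85
  Q = 16 + 50 = 66
  M = -12 + 6·85 − 4·66 = 234
M: 146 − 234 = -88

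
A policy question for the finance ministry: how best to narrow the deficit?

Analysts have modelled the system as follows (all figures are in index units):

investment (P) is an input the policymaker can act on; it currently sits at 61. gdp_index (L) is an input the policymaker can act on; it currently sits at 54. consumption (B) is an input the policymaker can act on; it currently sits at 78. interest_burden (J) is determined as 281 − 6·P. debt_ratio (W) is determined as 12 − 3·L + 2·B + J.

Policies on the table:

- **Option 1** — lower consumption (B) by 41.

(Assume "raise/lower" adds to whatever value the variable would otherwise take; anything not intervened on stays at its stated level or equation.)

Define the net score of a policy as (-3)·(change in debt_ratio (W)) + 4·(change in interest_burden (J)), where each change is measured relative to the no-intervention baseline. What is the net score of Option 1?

Baseline:
  P = 61
  L = 54
  B = 78
  J = 281 − 6·61 = -85
  W = 12 − 3·54 + 2·78 + (-85) = -79
Option 1 (B − 41):
  P = 61
  L = 54
  B = 78 − 41 = 37
  J = 281 − 6·61 = -85
  W = 12 − 3·54 + 2·37 + (-85) = -161
ΔW = -161 − (-79) = -82; ΔJ = -85 − (-85) = 0
Score = (-3)·(-82) + 4·0 = 246

246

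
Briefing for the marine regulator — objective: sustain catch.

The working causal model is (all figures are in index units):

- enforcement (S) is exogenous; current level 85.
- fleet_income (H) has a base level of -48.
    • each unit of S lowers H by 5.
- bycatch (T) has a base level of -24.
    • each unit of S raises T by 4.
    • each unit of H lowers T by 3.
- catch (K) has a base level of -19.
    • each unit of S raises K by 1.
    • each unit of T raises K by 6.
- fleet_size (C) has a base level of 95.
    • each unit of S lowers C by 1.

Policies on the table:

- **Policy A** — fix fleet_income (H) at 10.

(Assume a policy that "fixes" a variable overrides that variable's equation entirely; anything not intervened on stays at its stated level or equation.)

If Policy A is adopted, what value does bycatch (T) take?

Policy A (H := 10):
  S = 85
  H = 10
  T = -24 + 4·85 − 3·10 = 286

286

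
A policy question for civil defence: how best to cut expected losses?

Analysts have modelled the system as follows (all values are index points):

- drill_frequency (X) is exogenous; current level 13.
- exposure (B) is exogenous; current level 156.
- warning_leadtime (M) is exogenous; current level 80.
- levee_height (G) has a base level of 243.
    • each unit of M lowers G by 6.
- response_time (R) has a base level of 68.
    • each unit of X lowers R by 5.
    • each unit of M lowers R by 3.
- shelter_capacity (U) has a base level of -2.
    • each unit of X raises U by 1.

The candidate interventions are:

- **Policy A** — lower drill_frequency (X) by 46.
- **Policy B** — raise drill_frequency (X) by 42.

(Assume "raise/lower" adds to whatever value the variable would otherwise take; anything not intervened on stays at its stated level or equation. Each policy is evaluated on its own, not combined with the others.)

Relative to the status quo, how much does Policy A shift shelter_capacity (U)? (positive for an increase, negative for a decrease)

-46

Baseline:
  X = 13
  U = -2 + 13 = 11
Policy A (X − 46):
  X = 13 − 46 = -33
  U = -2 + (-33) = -35
Change in U: -35 − 11 = -46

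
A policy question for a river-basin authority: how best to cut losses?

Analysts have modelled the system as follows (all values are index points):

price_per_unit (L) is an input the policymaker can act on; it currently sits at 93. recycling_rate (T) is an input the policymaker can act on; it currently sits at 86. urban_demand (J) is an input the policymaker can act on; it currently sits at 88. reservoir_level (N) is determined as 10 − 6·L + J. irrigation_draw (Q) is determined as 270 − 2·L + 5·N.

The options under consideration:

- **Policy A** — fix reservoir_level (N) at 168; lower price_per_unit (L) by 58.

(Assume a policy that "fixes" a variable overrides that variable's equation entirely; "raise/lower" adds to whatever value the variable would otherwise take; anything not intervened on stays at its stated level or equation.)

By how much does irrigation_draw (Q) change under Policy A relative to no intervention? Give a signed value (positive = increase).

Baseline:
  L = 93
  J = 88
  N = 10 − 6·93 + 88 = -460
  Q = 270 − 2·93 + 5·(-460) = -2216
Policy A (N := 168, L − 58):
  L = 93 − 58 = 35
  J = 88
  N = 168
  Q = 270 − 2·35 + 5·168 = 1040
Change in Q: 1040 − (-2216) = 3256

3256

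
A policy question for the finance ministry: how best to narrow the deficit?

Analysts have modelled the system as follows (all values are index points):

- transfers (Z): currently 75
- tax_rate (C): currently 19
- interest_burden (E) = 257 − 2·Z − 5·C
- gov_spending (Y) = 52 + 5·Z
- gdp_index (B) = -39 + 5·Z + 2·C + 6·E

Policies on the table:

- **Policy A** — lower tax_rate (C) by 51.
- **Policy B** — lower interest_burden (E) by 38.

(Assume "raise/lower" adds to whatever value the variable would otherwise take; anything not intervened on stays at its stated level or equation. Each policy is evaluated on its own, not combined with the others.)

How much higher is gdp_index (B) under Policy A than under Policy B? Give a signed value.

1656

Policy A (C − 51):
  Z = 75
  C = 19 − 51 = -32
  E = 257 − 2·75 − 5·(-32) = 267
  B = -39 + 5·75 + 2·(-32) + 6·267 = 1874
Policy B (E − 38):
  Z = 75
  C = 19
  E = 257 − 2·75 − 5·19 (−38 from intervention) = -26
  B = -39 + 5·75 + 2·19 + 6·(-26) = 218
B: 1874 − 218 = 1656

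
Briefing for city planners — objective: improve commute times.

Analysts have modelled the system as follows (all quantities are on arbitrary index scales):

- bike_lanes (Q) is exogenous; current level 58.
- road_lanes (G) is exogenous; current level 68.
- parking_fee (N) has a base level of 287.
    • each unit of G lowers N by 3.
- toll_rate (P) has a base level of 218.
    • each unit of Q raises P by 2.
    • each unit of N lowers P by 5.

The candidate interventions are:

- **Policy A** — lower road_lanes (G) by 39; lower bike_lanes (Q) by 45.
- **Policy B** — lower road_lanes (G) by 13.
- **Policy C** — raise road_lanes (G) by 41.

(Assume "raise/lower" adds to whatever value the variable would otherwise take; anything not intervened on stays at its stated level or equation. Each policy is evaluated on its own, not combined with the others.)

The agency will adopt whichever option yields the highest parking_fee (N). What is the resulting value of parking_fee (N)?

Policy A (G − 39, Q − 45):
  G = 68 − 39 = 29
  N = 287 − 3·29 = 200
Policy B (G − 13):
  G = 68 − 13 = 55
  N = 287 − 3·55 = 122
Policy C (G + 41):
  G = 68 + 41 = 109
  N = 287 − 3·109 = -40
Comparing — Policy A: N=200, Policy B: N=122, Policy C: N=-40. Highest is 200 (Policy A).

200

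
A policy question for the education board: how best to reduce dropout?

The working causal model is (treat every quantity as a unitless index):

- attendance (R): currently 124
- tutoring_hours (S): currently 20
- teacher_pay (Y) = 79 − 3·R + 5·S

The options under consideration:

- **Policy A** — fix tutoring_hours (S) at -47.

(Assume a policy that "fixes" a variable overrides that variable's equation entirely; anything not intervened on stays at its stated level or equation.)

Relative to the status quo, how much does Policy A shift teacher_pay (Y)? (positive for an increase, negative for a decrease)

Baseline:
  R = 124
  S = 20
  Y = 79 − 3·124 + 5·20 = -193
Policy A (S := -47):
  R = 124
  S = -47
  Y = 79 − 3·124 + 5·(-47) = -528
Change in Y: -528 − (-193) = -335

-335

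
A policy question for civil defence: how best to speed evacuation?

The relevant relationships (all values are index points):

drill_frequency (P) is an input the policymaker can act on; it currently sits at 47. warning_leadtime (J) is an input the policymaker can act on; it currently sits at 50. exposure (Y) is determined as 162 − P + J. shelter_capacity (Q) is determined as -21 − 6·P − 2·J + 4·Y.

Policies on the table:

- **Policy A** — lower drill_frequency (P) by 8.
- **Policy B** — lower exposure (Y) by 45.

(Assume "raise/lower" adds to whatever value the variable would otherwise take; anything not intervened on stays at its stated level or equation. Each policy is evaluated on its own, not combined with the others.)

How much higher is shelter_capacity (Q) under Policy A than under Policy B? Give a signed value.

260

Policy A (P − 8):
  P = 47 − 8 = 39
  J = 50
  Y = 162 − 39 + 50 = 173
  Q = -21 − 6·39 − 2·50 + 4·173 = 337
Policy B (Y − 45):
  P = 47
  J = 50
  Y = 162 − 47 + 50 (−45 from intervention) = 120
  Q = -21 − 6·47 − 2·50 + 4·120 = 77
Q: 337 − 77 = 260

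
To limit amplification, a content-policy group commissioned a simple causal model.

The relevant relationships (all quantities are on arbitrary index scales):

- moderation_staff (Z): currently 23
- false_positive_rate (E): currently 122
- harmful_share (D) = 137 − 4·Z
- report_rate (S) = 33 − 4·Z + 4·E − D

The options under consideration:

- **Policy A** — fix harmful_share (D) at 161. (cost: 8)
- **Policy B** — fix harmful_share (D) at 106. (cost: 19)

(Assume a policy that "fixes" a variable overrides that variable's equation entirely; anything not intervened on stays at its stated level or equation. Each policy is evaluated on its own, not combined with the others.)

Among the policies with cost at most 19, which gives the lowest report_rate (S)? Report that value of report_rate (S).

Policy A (D := 161):
  Z = 23
  E = 122
  D = 161
  S = 33 − 4·23 + 4·122 − 161 = 268
Policy B (D := 106):
  Z = 23
  E = 122
  D = 106
  S = 33 − 4·23 + 4·122 − 106 = 323
Comparing — Policy A: S=268, Policy B: S=323. Lowest is 268 (Policy A).

268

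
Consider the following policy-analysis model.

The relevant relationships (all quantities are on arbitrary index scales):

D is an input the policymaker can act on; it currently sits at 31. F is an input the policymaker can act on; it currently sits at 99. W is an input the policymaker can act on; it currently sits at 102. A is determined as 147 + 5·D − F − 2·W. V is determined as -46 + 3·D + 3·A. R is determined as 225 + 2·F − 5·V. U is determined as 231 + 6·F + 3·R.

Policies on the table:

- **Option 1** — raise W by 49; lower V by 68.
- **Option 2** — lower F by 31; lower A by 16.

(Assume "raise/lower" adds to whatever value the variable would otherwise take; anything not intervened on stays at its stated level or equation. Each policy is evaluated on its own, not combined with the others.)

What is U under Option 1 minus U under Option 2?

6477

Option 1 (W + 49, V − 68):
  D = 31
  F = 99
  W = 102 + 49 = 151
  A = 147 + 5·31 − 99 − 2·151 = -99
  V = -46 + 3·31 + 3·(-99) (−68 from intervention) = -318
  R = 225 + 2·99 − 5·(-318) = 2013
  U = 231 + 6·99 + 3·2013 = 6864
Option 2 (F − 31, A − 16):
  D = 31
  F = 99 − 31 = 68
  W = 102
  A = 147 + 5·31 − 68 − 2·102 (−16 from intervention) = 14
  V = -46 + 3·31 + 3·14 = 89
  R = 225 + 2·68 − 5·89 = -84
  U = 231 + 6·68 + 3·(-84) = 387
U: 6864 − 387 = 6477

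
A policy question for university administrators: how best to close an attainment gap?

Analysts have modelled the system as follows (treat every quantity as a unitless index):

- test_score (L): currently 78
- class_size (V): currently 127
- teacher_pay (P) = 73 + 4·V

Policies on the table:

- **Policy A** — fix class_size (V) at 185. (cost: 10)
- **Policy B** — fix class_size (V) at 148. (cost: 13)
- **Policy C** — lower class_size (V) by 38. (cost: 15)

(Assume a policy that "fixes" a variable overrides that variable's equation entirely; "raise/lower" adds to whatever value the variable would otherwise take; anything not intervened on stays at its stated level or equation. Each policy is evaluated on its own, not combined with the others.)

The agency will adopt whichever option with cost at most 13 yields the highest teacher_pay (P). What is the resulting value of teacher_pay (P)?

813

Policy A (V := 185):
  V = 185
  P = 73 + 4·185 = 813
Policy B (V := 148):
  V = 148
  P = 73 + 4·148 = 665
Comparing — Policy A: P=813, Policy B: P=665. Highest is 813 (Policy A).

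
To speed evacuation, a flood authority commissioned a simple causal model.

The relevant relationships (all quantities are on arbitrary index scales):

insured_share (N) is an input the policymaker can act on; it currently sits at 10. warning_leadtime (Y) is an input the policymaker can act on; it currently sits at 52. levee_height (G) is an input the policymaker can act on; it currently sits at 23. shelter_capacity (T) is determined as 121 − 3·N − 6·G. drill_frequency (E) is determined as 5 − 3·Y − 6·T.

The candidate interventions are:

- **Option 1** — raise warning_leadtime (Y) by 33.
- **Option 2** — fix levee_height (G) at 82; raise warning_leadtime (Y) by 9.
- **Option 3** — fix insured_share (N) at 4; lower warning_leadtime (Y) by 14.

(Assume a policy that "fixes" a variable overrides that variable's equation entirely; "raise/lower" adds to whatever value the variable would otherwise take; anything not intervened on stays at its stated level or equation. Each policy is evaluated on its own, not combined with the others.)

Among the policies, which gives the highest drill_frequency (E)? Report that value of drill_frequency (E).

2228

Option 1 (Y + 33):
  N = 10
  Y = 52 + 33 = 85
  G = 23
  T = 121 − 3·10 − 6·23 = -47
  E = 5 − 3·85 − 6·(-47) = 32
Option 2 (G := 82, Y + 9):
  N = 10
  Y = 52 + 9 = 61
  G = 82
  T = 121 − 3·10 − 6·82 = -401
  E = 5 − 3·61 − 6·(-401) = 2228
Option 3 (N := 4, Y − 14):
  N = 4
  Y = 52 − 14 = 38
  G = 23
  T = 121 − 3·4 − 6·23 = -29
  E = 5 − 3·38 − 6·(-29) = 65
Comparing — Option 1: E=32, Option 2: E=2228, Option 3: E=65. Highest is 2228 (Option 2).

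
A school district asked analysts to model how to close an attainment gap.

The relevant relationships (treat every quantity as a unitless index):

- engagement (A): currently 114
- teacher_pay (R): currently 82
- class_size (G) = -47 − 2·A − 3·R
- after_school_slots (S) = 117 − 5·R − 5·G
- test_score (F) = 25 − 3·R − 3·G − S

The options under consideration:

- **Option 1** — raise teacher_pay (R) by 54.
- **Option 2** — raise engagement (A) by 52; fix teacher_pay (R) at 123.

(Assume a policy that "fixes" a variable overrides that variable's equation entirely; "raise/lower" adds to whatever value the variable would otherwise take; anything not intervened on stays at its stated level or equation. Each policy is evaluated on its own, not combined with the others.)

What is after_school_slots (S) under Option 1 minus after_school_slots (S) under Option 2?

-390

Option 1 (R + 54):
  A = 114
  R = 82 + 54 = 136
  G = -47 − 2·114 − 3·136 = -683
  S = 117 − 5·136 − 5·(-683) = 2852
Option 2 (A + 52, R := 123):
  A = 114 + 52 = 166
  R = 123
  G = -47 − 2·166 − 3·123 = -748
  S = 117 − 5·123 − 5·(-748) = 3242
S: 2852 − 3242 = -390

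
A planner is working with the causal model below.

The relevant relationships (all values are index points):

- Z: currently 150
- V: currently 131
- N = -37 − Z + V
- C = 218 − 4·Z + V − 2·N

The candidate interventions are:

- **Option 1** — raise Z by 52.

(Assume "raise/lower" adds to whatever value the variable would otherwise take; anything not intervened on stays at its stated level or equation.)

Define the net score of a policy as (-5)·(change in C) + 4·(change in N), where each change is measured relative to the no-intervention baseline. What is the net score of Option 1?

312

Baseline:
  Z = 150
  V = 131
  N = -37 − 150 + 131 = -56
  C = 218 − 4·150 + 131 − 2·(-56) = -139
Option 1 (Z + 52):
  Z = 150 + 52 = 202
  V = 131
  N = -37 − 202 + 131 = -108
  C = 218 − 4·202 + 131 − 2·(-108) = -243
ΔC = -243 − (-139) = -104; ΔN = -108 − (-56) = -52
Score = (-5)·(-104) + 4·(-52) = 312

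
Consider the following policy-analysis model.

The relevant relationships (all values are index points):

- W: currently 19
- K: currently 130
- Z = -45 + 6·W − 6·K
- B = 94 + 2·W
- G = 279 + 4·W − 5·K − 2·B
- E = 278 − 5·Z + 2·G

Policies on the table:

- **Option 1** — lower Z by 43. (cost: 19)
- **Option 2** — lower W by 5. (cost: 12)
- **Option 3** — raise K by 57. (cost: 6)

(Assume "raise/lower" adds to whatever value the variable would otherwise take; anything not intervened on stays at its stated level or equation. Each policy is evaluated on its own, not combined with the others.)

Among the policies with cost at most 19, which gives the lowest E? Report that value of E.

2865

Option 1 (Z − 43):
  W = 19
  K = 130
  Z = -45 + 6·19 − 6·130 (−43 from intervention) = -754
  B = 94 + 2·19 = 132
  G = 279 + 4·19 − 5·130 − 2·132 = -559
  E = 278 − 5·(-754) + 2·(-559) = 2930
Option 2 (W − 5):
  W = 19 − 5 = 14
  K = 130
  Z = -45 + 6·14 − 6·130 = -741
  B = 94 + 2·14 = 122
  G = 279 + 4·14 − 5·130 − 2·122 = -559
  E = 278 − 5·(-741) + 2·(-559) = 2865
Option 3 (K + 57):
  W = 19
  K = 130 + 57 = 187
  Z = -45 + 6·19 − 6·187 = -1053
  B = 94 + 2·19 = 132
  G = 279 + 4·19 − 5·187 − 2·132 = -844
  E = 278 − 5·(-1053) + 2·(-844) = 3855
Comparing — Option 1: E=2930, Option 2: E=2865, Option 3: E=3855. Lowest is 2865 (Option 2).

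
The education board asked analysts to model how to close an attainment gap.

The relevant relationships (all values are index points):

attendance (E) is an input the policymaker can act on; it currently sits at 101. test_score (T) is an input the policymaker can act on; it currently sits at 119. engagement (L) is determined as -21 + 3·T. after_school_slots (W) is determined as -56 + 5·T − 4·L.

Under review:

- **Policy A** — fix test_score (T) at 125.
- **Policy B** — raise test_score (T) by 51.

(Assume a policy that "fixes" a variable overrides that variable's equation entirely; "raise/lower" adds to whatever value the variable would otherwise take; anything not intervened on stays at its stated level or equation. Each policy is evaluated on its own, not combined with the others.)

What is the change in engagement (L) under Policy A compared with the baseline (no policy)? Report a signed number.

Baseline:
  T = 119
  L = -21 + 3·119 = 336
Policy A (T := 125):
  T = 125
  L = -21 + 3·125 = 354
Change in L: 354 − 336 = 18

18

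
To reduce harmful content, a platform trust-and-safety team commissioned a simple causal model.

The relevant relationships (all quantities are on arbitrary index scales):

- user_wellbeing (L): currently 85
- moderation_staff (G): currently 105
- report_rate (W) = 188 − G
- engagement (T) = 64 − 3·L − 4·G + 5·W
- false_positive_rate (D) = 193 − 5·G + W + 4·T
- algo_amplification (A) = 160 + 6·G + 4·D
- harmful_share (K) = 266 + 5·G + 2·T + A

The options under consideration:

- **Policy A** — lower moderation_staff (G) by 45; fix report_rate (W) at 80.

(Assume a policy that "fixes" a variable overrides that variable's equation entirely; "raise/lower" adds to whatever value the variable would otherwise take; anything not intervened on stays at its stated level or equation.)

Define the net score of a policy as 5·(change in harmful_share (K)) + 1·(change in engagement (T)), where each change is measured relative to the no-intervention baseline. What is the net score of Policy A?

16980

Baseline:
  L = 85
  G = 105
  W = 188 − 105 = 83
  T = 64 − 3·85 − 4·105 + 5·83 = -196
  D = 193 − 5·105 + 83 + 4·(-196) = -1033
  A = 160 + 6·105 + 4·(-1033) = -3342
  K = 266 + 5·105 + 2·(-196) + (-3342) = -2943
Policy A (G − 45, W := 80):
  L = 85
  G = 105 − 45 = 60
  W = 80
  T = 64 − 3·85 − 4·60 + 5·80 = -31
  D = 193 − 5·60 + 80 + 4·(-31) = -151
  A = 160 + 6·60 + 4·(-151) = -84
  K = 266 + 5·60 + 2·(-31) + (-84) = 420
ΔK = 420 − (-2943) = 3363; ΔT = -31 − (-196) = 165
Score = 5·3363 + 1·165 = 16980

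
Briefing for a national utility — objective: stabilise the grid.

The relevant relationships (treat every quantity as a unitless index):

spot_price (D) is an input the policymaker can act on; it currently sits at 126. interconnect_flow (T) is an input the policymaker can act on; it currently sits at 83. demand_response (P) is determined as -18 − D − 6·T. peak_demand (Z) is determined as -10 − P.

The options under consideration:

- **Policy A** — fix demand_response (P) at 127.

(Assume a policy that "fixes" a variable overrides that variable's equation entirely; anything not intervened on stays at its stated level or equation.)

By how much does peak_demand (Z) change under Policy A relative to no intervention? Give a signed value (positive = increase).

-769

Baseline:
  D = 126
  T = 83
  P = -18 − 126 − 6·83 = -642
  Z = -10 − (-642) = 632
Policy A (P := 127):
  D = 126
  T = 83
  P = 127
  Z = -10 − 127 = -137
Change in Z: -137 − 632 = -769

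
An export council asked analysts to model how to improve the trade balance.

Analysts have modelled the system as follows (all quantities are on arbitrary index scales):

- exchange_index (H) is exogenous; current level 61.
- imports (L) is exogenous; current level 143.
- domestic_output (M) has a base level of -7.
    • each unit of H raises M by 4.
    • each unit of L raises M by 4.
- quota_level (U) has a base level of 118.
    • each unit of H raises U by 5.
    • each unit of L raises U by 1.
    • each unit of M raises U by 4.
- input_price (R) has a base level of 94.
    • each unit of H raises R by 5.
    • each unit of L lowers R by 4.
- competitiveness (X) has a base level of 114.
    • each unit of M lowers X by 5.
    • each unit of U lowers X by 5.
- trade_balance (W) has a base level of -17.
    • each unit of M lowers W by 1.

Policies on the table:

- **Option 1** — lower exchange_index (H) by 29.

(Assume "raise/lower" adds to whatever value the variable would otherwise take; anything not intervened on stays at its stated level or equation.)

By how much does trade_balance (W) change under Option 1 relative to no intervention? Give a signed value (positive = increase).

116

Baseline:
  H = 61
  L = 143
  M = -7 + 4·61 + 4·143 = 809
  W = -17 − 809 = -826
Option 1 (H − 29):
  H = 61 − 29 = 32
  L = 143
  M = -7 + 4·32 + 4·143 = 693
  W = -17 − 693 = -710
Change in W: -710 − (-826) = 116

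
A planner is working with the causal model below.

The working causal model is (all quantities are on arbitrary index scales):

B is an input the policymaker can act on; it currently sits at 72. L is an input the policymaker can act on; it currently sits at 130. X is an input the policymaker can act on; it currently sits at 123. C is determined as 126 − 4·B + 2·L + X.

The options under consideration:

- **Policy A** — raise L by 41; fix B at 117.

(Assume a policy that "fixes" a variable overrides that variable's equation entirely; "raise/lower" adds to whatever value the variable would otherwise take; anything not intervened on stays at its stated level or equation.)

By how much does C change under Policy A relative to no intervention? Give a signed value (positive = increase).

-98

Baseline:
  B = 72
  L = 130
  X = 123
  C = 126 − 4·72 + 2·130 + 123 = 221
Policy A (L + 41, B := 117):
  B = 117
  L = 130 + 41 = 171
  X = 123
  C = 126 − 4·117 + 2·171 + 123 = 123
Change in C: 123 − 221 = -98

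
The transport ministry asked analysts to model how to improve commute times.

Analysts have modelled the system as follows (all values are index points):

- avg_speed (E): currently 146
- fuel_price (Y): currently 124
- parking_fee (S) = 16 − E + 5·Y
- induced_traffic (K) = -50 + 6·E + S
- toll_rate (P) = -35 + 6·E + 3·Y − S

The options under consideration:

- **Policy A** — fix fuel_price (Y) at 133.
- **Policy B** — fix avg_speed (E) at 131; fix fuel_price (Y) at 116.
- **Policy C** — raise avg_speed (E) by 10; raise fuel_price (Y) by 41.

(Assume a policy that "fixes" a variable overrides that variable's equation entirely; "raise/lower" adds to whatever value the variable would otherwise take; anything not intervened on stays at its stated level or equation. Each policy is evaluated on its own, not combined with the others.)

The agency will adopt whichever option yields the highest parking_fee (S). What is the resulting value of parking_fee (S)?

Policy A (Y := 133):
  E = 146
  Y = 133
  S = 16 − 146 + 5·133 = 535
Policy B (E := 131, Y := 116):
  E = 131
  Y = 116
  S = 16 − 131 + 5·116 = 465
Policy C (E + 10, Y + 41):
  E = 146 + 10 = 156
  Y = 124 + 41 = 165
  S = 16 − 156 + 5·165 = 685
Comparing — Policy A: S=535, Policy B: S=465, Policy C: S=685. Highest is 685 (Policy C).

685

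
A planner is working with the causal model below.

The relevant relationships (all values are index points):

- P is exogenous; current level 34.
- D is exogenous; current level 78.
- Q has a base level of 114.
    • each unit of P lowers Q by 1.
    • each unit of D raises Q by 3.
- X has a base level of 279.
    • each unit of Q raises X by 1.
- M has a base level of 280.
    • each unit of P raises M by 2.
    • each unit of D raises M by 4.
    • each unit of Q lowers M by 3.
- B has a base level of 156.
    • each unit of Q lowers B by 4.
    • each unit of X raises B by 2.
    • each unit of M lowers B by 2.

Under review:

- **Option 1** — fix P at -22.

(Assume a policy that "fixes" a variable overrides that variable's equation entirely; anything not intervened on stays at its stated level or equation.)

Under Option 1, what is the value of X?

Option 1 (P := -22):
  P = -22
  D = 78
  Q = 114 − (-22) + 3·78 = 370
  X = 279 + 370 = 649

649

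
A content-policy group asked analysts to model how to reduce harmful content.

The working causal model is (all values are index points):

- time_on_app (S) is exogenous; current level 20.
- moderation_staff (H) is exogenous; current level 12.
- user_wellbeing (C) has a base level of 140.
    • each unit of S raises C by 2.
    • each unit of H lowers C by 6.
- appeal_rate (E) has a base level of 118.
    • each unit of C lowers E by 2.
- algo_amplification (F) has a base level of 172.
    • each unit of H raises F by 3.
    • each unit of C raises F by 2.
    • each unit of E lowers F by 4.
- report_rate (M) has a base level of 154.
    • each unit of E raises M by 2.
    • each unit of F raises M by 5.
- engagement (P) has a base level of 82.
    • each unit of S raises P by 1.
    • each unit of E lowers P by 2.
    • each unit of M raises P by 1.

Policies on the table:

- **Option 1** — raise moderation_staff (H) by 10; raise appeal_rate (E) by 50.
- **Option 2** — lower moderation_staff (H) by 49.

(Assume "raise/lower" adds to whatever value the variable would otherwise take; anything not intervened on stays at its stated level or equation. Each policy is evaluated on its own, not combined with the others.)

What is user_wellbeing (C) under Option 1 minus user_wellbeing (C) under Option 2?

Option 1 (H + 10, E + 50):
  S = 20
  H = 12 + 10 = 22
  C = 140 + 2·20 − 6·22 = 48
Option 2 (H − 49):
  S = 20
  H = 12 − 49 = -37
  C = 140 + 2·20 − 6·(-37) = 402
C: 48 − 402 = -354

-354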